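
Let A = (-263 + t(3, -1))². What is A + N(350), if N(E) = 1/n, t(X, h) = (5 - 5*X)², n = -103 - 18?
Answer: 3214848/121 ≈ 26569.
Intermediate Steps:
n = -121
N(E) = -1/121 (N(E) = 1/(-121) = -1/121)
A = 26569 (A = (-263 + 25*(-1 + 3)²)² = (-263 + 25*2²)² = (-263 + 25*4)² = (-263 + 100)² = (-163)² = 26569)
A + N(350) = 26569 - 1/121 = 3214848/121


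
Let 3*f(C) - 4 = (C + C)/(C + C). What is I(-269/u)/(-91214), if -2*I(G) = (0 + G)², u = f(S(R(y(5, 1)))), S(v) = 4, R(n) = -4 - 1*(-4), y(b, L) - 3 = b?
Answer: 651249/4560700 ≈ 0.14280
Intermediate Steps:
y(b, L) = 3 + b
R(n) = 0 (R(n) = -4 + 4 = 0)
f(C) = 5/3 (f(C) = 4/3 + ((C + C)/(C + C))/3 = 4/3 + ((2*C)/((2*C)))/3 = 4/3 + ((2*C)*(1/(2*C)))/3 = 4/3 + (⅓)*1 = 4/3 + ⅓ = 5/3)
u = 5/3 ≈ 1.6667
I(G) = -G²/2 (I(G) = -(0 + G)²/2 = -G²/2)
I(-269/u)/(-91214) = -(-269/5/3)²/2/(-91214) = -(-269*⅗)²/2*(-1/91214) = -(-807/5)²/2*(-1/91214) = -½*651249/25*(-1/91214) = -651249/50*(-1/91214) = 651249/4560700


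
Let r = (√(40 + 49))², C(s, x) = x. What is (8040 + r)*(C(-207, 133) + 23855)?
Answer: 194998452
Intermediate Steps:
r = 89 (r = (√89)² = 89)
(8040 + r)*(C(-207, 133) + 23855) = (8040 + 89)*(133 + 23855) = 8129*23988 = 194998452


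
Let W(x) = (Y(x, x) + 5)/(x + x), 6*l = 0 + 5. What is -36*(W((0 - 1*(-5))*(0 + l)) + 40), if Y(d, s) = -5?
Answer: -1440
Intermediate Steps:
l = ⅚ (l = (0 + 5)/6 = (⅙)*5 = ⅚ ≈ 0.83333)
W(x) = 0 (W(x) = (-5 + 5)/(x + x) = 0/((2*x)) = 0*(1/(2*x)) = 0)
-36*(W((0 - 1*(-5))*(0 + l)) + 40) = -36*(0 + 40) = -36*40 = -1440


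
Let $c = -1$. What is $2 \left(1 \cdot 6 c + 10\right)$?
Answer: $8$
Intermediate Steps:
$2 \left(1 \cdot 6 c + 10\right) = 2 \left(1 \cdot 6 \left(-1\right) + 10\right) = 2 \left(6 \left(-1\right) + 10\right) = 2 \left(-6 + 10\right) = 2 \cdot 4 = 8$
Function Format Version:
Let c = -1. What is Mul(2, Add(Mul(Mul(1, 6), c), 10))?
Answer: 8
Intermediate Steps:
Mul(2, Add(Mul(Mul(1, 6), c), 10)) = Mul(2, Add(Mul(Mul(1, 6), -1), 10)) = Mul(2, Add(Mul(6, -1), 10)) = Mul(2, Add(-6, 10)) = Mul(2, 4) = 8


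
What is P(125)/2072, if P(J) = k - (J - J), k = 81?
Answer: 81/2072 ≈ 0.039093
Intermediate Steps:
P(J) = 81 (P(J) = 81 - (J - J) = 81 - 1*0 = 81 + 0 = 81)
P(125)/2072 = 81/2072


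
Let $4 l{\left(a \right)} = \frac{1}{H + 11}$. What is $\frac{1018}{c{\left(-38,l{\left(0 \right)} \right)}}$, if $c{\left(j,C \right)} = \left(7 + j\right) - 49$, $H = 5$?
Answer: $- \frac{509}{40} \approx -12.725$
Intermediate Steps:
$l{\left(a \right)} = \frac{1}{64}$ ($l{\left(a \right)} = \frac{1}{4 \left(5 + 11\right)} = \frac{1}{4 \cdot 16} = \frac{1}{4} \cdot \frac{1}{16} = \frac{1}{64}$)
$c{\left(j,C \right)} = -42 + j$
$\frac{1018}{c{\left(-38,l{\left(0 \right)} \right)}} = \frac{1018}{-42 - 38} = \frac{1018}{-80} = 1018 \left(- \frac{1}{80}\right) = - \frac{509}{40}$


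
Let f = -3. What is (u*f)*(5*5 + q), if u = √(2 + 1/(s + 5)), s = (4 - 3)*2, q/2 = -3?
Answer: -57*√105/7 ≈ -83.439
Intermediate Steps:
q = -6 (q = 2*(-3) = -6)
s = 2 (s = 1*2 = 2)
u = √105/7 (u = √(2 + 1/(2 + 5)) = √(2 + 1/7) = √(2 + ⅐) = √(15/7) = √105/7 ≈ 1.4639)
(u*f)*(5*5 + q) = ((√105/7)*(-3))*(5*5 - 6) = (-3*√105/7)*(25 - 6) = -3*√105/7*19 = -57*√105/7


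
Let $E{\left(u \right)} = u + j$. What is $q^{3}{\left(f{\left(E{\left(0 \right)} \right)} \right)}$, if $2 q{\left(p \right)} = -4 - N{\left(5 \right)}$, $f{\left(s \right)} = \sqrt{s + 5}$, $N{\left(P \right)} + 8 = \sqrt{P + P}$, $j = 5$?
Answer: $23 - \frac{29 \sqrt{10}}{4} \approx 0.073487$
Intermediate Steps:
$N{\left(P \right)} = -8 + \sqrt{2} \sqrt{P}$ ($N{\left(P \right)} = -8 + \sqrt{P + P} = -8 + \sqrt{2 P} = -8 + \sqrt{2} \sqrt{P}$)
$E{\left(u \right)} = 5 + u$ ($E{\left(u \right)} = u + 5 = 5 + u$)
$f{\left(s \right)} = \sqrt{5 + s}$
$q{\left(p \right)} = 2 - \frac{\sqrt{10}}{2}$ ($q{\left(p \right)} = \frac{-4 - \left(-8 + \sqrt{2} \sqrt{5}\right)}{2} = \frac{-4 - \left(-8 + \sqrt{10}\right)}{2} = \frac{-4 + \left(8 - \sqrt{10}\right)}{2} = \frac{4 - \sqrt{10}}{2} = 2 - \frac{\sqrt{10}}{2}$)
$q^{3}{\left(f{\left(E{\left(0 \right)} \right)} \right)} = \left(2 - \frac{\sqrt{10}}{2}\right)^{3}$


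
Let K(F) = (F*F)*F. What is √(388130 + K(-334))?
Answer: I*√36871574 ≈ 6072.2*I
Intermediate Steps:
K(F) = F³ (K(F) = F²*F = F³)
√(388130 + K(-334)) = √(388130 + (-334)³) = √(388130 - 37259704) = √(-36871574) = I*√36871574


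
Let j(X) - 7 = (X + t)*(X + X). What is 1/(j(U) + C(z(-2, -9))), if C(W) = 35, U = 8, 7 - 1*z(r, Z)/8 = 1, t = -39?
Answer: -1/454 ≈ -0.0022026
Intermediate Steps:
z(r, Z) = 48 (z(r, Z) = 56 - 8*1 = 56 - 8 = 48)
j(X) = 7 + 2*X*(-39 + X) (j(X) = 7 + (X - 39)*(X + X) = 7 + (-39 + X)*(2*X) = 7 + 2*X*(-39 + X))
1/(j(U) + C(z(-2, -9))) = 1/((7 - 78*8 + 2*8**2) + 35) = 1/((7 - 624 + 2*64) + 35) = 1/((7 - 624 + 128) + 35) = 1/(-489 + 35) = 1/(-454) = -1/454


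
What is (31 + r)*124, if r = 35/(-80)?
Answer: 15159/4 ≈ 3789.8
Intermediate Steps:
r = -7/16 (r = 35*(-1/80) = -7/16 ≈ -0.43750)
(31 + r)*124 = (31 - 7/16)*124 = (489/16)*124 = 15159/4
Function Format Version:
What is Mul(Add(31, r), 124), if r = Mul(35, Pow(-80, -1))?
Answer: Rational(15159, 4) ≈ 3789.8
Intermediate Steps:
r = Rational(-7, 16) (r = Mul(35, Rational(-1, 80)) = Rational(-7, 16) ≈ -0.43750)
Mul(Add(31, r), 124) = Mul(Add(31, Rational(-7, 16)), 124) = Mul(Rational(489, 16), 124) = Rational(15159, 4)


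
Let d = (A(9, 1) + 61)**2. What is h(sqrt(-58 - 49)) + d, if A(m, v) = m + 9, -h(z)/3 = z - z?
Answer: 6241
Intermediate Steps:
h(z) = 0 (h(z) = -3*(z - z) = -3*0 = 0)
A(m, v) = 9 + m
d = 6241 (d = ((9 + 9) + 61)**2 = (18 + 61)**2 = 79**2 = 6241)
h(sqrt(-58 - 49)) + d = 0 + 6241 = 6241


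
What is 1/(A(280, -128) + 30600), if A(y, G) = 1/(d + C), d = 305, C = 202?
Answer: 507/15514201 ≈ 3.2680e-5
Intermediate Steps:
A(y, G) = 1/507 (A(y, G) = 1/(305 + 202) = 1/507)
1/(A(280, -128) + 30600) = 1/(1/507 + 30600) = 1/(15514201/507) = 507/15514201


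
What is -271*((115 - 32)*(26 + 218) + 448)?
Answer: -5609700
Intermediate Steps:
-271*((115 - 32)*(26 + 218) + 448) = -271*(83*244 + 448) = -271*(20252 + 448) = -271*20700 = -5609700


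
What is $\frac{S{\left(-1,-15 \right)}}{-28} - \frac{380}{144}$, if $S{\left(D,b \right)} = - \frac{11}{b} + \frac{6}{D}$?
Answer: $- \frac{772}{315} \approx -2.4508$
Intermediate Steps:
$\frac{S{\left(-1,-15 \right)}}{-28} - \frac{380}{144} = \frac{- \frac{11}{-15} + \frac{6}{-1}}{-28} - \frac{380}{144} = \left(\left(-11\right) \left(- \frac{1}{15}\right) + 6 \left(-1\right)\right) \left(- \frac{1}{28}\right) - \frac{95}{36} = \left(\frac{11}{15} - 6\right) \left(- \frac{1}{28}\right) - \frac{95}{36} = \left(- \frac{79}{15}\right) \left(- \frac{1}{28}\right) - \frac{95}{36} = \frac{79}{420} - \frac{95}{36} = - \frac{772}{315}$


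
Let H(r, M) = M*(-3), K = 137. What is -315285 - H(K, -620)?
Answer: -317145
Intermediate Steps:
H(r, M) = -3*M
-315285 - H(K, -620) = -315285 - (-3)*(-620) = -315285 - 1*1860 = -315285 - 1860 = -317145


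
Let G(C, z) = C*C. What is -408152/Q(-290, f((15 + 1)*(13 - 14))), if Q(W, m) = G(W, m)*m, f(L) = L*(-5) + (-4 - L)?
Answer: -51019/967150 ≈ -0.052752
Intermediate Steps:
G(C, z) = C²
f(L) = -4 - 6*L (f(L) = -5*L + (-4 - L) = -4 - 6*L)
Q(W, m) = m*W² (Q(W, m) = W²*m = m*W²)
-408152/Q(-290, f((15 + 1)*(13 - 14))) = -408152*1/(84100*(-4 - 6*(15 + 1)*(13 - 14))) = -408152*1/(84100*(-4 - 96*(-1))) = -408152*1/(84100*(-4 - 6*(-16))) = -408152*1/(84100*(-4 + 96)) = -408152/(92*84100) = -408152/7737200 = -408152*1/7737200 = -51019/967150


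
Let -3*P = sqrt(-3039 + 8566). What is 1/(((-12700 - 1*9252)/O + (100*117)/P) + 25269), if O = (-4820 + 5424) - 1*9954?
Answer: 3052678724812475/77118379450694574727 + 767132437500*sqrt(5527)/77118379450694574727 ≈ 4.0324e-5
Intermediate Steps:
O = -9350 (O = 604 - 9954 = -9350)
P = -sqrt(5527)/3 (P = -sqrt(-3039 + 8566)/3 = -sqrt(5527)/3 ≈ -24.781)
1/(((-12700 - 1*9252)/O + (100*117)/P) + 25269) = 1/(((-12700 - 1*9252)/(-9350) + (100*117)/((-sqrt(5527)/3))) + 25269) = 1/(((-12700 - 9252)*(-1/9350) + 11700*(-3*sqrt(5527)/5527)) + 25269) = 1/((-21952*(-1/9350) - 35100*sqrt(5527)/5527) + 25269) = 1/((10976/4675 - 35100*sqrt(5527)/5527) + 25269) = 1/(118143551/4675 - 35100*sqrt(5527)/5527)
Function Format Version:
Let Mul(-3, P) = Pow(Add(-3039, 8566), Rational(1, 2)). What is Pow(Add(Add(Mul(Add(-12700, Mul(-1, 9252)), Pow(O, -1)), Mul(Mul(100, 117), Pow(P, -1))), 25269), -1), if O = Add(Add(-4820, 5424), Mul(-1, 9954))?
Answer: Add(Rational(3052678724812475, 77118379450694574727), Mul(Rational(767132437500, 77118379450694574727), Pow(5527, Rational(1, 2)))) ≈ 4.0324e-5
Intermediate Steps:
O = -9350 (O = Add(604, -9954) = -9350)
P = Mul(Rational(-1, 3), Pow(5527, Rational(1, 2))) (P = Mul(Rational(-1, 3), Pow(Add(-3039, 8566), Rational(1, 2))) = Mul(Rational(-1, 3), Pow(5527, Rational(1, 2))) ≈ -24.781)
Pow(Add(Add(Mul(Add(-12700, Mul(-1, 9252)), Pow(O, -1)), Mul(Mul(100, 117), Pow(P, -1))), 25269), -1) = Pow(Add(Add(Mul(Add(-12700, Mul(-1, 9252)), Pow(-9350, -1)), Mul(Mul(100, 117), Pow(Mul(Rational(-1, 3), Pow(5527, Rational(1, 2))), -1))), 25269), -1) = Pow(Add(Add(Mul(Add(-12700, -9252), Rational(-1, 9350)), Mul(11700, Mul(Rational(-3, 5527), Pow(5527, Rational(1, 2))))), 25269), -1) = Pow(Add(Add(Mul(-21952, Rational(-1, 9350)), Mul(Rational(-35100, 5527), Pow(5527, Rational(1, 2)))), 25269), -1) = Pow(Add(Add(Rational(10976, 4675), Mul(Rational(-35100, 5527), Pow(5527, Rational(1, 2)))), 25269), -1) = Pow(Add(Rational(118143551, 4675), Mul(Rational(-35100, 5527), Pow(5527, Rational(1, 2)))), -1)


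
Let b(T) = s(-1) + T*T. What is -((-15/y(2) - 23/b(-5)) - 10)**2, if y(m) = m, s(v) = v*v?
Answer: -57121/169 ≈ -337.99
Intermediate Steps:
s(v) = v**2
b(T) = 1 + T**2 (b(T) = (-1)**2 + T*T = 1 + T**2)
-((-15/y(2) - 23/b(-5)) - 10)**2 = -((-15/2 - 23/(1 + (-5)**2)) - 10)**2 = -((-15*1/2 - 23/(1 + 25)) - 10)**2 = -((-15/2 - 23/26) - 10)**2 = -(-109/13 - 10)**2 = -(-239/13)**2 = -1*57121/169 = -57121/169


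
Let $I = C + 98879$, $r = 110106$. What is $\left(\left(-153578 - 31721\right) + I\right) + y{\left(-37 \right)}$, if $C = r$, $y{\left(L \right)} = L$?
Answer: $23649$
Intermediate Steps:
$C = 110106$
$I = 208985$ ($I = 110106 + 98879 = 208985$)
$\left(\left(-153578 - 31721\right) + I\right) + y{\left(-37 \right)} = \left(\left(-153578 - 31721\right) + 208985\right) - 37 = \left(-185299 + 208985\right) - 37 = 23686 - 37 = 23649$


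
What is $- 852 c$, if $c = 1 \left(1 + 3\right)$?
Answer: $-3408$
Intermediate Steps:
$c = 4$ ($c = 1 \cdot 4 = 4$)
$- 852 c = \left(-852\right) 4 = -3408$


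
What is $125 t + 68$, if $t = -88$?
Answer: $-10932$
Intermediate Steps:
$125 t + 68 = 125 \left(-88\right) + 68 = -11000 + 68 = -10932$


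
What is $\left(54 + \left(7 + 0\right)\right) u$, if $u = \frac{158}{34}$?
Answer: $\frac{4819}{17} \approx 283.47$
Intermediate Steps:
$u = \frac{79}{17}$ ($u = 158 \cdot \frac{1}{34} = \frac{79}{17} \approx 4.6471$)
$\left(54 + \left(7 + 0\right)\right) u = \left(54 + \left(7 + 0\right)\right) \frac{79}{17} = \left(54 + 7\right) \frac{79}{17} = 61 \cdot \frac{79}{17} = \frac{4819}{17}$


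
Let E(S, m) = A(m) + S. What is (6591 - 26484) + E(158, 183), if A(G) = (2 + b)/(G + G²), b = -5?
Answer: -221505641/11224 ≈ -19735.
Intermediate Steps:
A(G) = -3/(G + G²) (A(G) = (2 - 5)/(G + G²) = -3/(G + G²))
E(S, m) = S - 3/(m*(1 + m)) (E(S, m) = -3/(m*(1 + m)) + S = S - 3/(m*(1 + m)))
(6591 - 26484) + E(158, 183) = (6591 - 26484) + (-3 + 158*183*(1 + 183))/(183*(1 + 183)) = -19893 + (1/183)*(-3 + 158*183*184)/184 = -19893 + (1/183)*(1/184)*(-3 + 5320176) = -19893 + (1/183)*(1/184)*5320173 = -19893 + 1773391/11224 = -221505641/11224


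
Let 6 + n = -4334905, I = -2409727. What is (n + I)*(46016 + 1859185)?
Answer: -12849891062238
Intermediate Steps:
n = -4334911 (n = -6 - 4334905 = -4334911)
(n + I)*(46016 + 1859185) = (-4334911 - 2409727)*(46016 + 1859185) = -6744638*1905201 = -12849891062238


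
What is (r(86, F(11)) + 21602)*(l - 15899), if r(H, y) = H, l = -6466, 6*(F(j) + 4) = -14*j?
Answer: -485052120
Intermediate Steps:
F(j) = -4 - 7*j/3 (F(j) = -4 + (-14*j)/6 = -4 - 7*j/3)
(r(86, F(11)) + 21602)*(l - 15899) = (86 + 21602)*(-6466 - 15899) = 21688*(-22365) = -485052120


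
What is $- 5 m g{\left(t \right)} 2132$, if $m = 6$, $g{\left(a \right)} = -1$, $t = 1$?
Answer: $63960$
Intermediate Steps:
$- 5 m g{\left(t \right)} 2132 = \left(-5\right) 6 \left(-1\right) 2132 = \left(-30\right) \left(-1\right) 2132 = 30 \cdot 2132 = 63960$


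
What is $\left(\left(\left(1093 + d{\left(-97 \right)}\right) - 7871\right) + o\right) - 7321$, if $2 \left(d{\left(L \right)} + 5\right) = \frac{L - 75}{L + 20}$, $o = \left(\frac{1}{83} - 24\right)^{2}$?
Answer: $- \frac{7175682421}{530453} \approx -13527.0$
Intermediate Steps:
$o = \frac{3964081}{6889}$ ($o = \left(\frac{1}{83} - 24\right)^{2} = \left(- \frac{1991}{83}\right)^{2} = \frac{3964081}{6889} \approx 575.42$)
$d{\left(L \right)} = -5 + \frac{-75 + L}{2 \left(20 + L\right)}$ ($d{\left(L \right)} = -5 + \frac{\left(L - 75\right) \frac{1}{L + 20}}{2} = -5 + \frac{\left(-75 + L\right) \frac{1}{20 + L}}{2} = -5 + \frac{\frac{1}{20 + L} \left(-75 + L\right)}{2} = -5 + \frac{-75 + L}{2 \left(20 + L\right)}$)
$\left(\left(\left(1093 + d{\left(-97 \right)}\right) - 7871\right) + o\right) - 7321 = \left(\left(\left(1093 + \frac{-275 - -873}{2 \left(20 - 97\right)}\right) - 7871\right) + \frac{3964081}{6889}\right) - 7321 = \left(\left(\left(1093 + \frac{-275 + 873}{2 \left(-77\right)}\right) - 7871\right) + \frac{3964081}{6889}\right) - 7321 = \left(\left(\left(1093 + \frac{1}{2} \left(- \frac{1}{77}\right) 598\right) - 7871\right) + \frac{3964081}{6889}\right) - 7321 = \left(\left(\left(1093 - \frac{299}{77}\right) - 7871\right) + \frac{3964081}{6889}\right) - 7321 = \left(\left(\frac{83862}{77} - 7871\right) + \frac{3964081}{6889}\right) - 7321 = \left(- \frac{522205}{77} + \frac{3964081}{6889}\right) - 7321 = - \frac{3292236008}{530453} - 7321 = - \frac{7175682421}{530453}$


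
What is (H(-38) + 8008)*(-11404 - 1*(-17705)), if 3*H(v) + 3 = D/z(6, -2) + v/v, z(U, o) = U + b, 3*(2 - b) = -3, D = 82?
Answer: 1362780280/27 ≈ 5.0473e+7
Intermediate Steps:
b = 3 (b = 2 - ⅓*(-3) = 2 + 1 = 3)
z(U, o) = 3 + U (z(U, o) = U + 3 = 3 + U)
H(v) = 64/27 (H(v) = -1 + (82/(3 + 6) + v/v)/3 = -1 + (82/9 + 1)/3 = -1 + (⅓)*(91/9) = -1 + 91/27 = 64/27)
(H(-38) + 8008)*(-11404 - 1*(-17705)) = (64/27 + 8008)*(-11404 - 1*(-17705)) = 216280*(-11404 + 17705)/27 = (216280/27)*6301 = 1362780280/27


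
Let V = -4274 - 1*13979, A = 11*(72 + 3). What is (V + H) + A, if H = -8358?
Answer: -25786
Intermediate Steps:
A = 825 (A = 11*75 = 825)
V = -18253 (V = -4274 - 13979 = -18253)
(V + H) + A = (-18253 - 8358) + 825 = -26611 + 825 = -25786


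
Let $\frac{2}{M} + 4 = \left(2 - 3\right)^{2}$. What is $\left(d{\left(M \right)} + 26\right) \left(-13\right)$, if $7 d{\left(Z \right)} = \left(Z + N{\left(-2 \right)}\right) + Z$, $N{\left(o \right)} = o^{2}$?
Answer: $- \frac{7202}{21} \approx -342.95$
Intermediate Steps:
$M = - \frac{2}{3}$ ($M = \frac{2}{-4 + \left(2 - 3\right)^{2}} = \frac{2}{-4 + \left(-1\right)^{2}} = \frac{2}{-4 + 1} = \frac{2}{-3} = 2 \left(- \frac{1}{3}\right) = - \frac{2}{3} \approx -0.66667$)
$d{\left(Z \right)} = \frac{4}{7} + \frac{2 Z}{7}$ ($d{\left(Z \right)} = \frac{\left(Z + \left(-2\right)^{2}\right) + Z}{7} = \frac{\left(Z + 4\right) + Z}{7} = \frac{\left(4 + Z\right) + Z}{7} = \frac{4 + 2 Z}{7} = \frac{4}{7} + \frac{2 Z}{7}$)
$\left(d{\left(M \right)} + 26\right) \left(-13\right) = \left(\left(\frac{4}{7} + \frac{2}{7} \left(- \frac{2}{3}\right)\right) + 26\right) \left(-13\right) = \left(\left(\frac{4}{7} - \frac{4}{21}\right) + 26\right) \left(-13\right) = \left(\frac{8}{21} + 26\right) \left(-13\right) = \frac{554}{21} \left(-13\right) = - \frac{7202}{21}$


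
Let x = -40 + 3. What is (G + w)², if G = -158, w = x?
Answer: 38025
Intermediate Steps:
x = -37
w = -37
(G + w)² = (-158 - 37)² = (-195)² = 38025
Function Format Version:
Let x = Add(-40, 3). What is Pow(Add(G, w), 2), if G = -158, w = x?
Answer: 38025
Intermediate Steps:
x = -37
w = -37
Pow(Add(G, w), 2) = Pow(Add(-158, -37), 2) = Pow(-195, 2) = 38025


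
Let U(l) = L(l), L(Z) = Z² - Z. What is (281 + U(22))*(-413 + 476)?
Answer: 46809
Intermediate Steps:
U(l) = l*(-1 + l)
(281 + U(22))*(-413 + 476) = (281 + 22*(-1 + 22))*(-413 + 476) = (281 + 22*21)*63 = (281 + 462)*63 = 743*63 = 46809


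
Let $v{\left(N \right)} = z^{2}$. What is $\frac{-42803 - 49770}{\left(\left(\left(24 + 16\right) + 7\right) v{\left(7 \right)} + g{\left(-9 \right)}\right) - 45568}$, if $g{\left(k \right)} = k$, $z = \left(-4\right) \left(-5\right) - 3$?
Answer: $\frac{92573}{31994} \approx 2.8934$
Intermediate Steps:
$z = 17$ ($z = 20 - 3 = 17$)
$v{\left(N \right)} = 289$ ($v{\left(N \right)} = 17^{2} = 289$)
$\frac{-42803 - 49770}{\left(\left(\left(24 + 16\right) + 7\right) v{\left(7 \right)} + g{\left(-9 \right)}\right) - 45568} = \frac{-42803 - 49770}{\left(\left(\left(24 + 16\right) + 7\right) 289 - 9\right) - 45568} = - \frac{92573}{\left(\left(40 + 7\right) 289 - 9\right) - 45568} = - \frac{92573}{\left(47 \cdot 289 - 9\right) - 45568} = - \frac{92573}{\left(13583 - 9\right) - 45568} = - \frac{92573}{13574 - 45568} = - \frac{92573}{-31994} = \left(-92573\right) \left(- \frac{1}{31994}\right) = \frac{92573}{31994}$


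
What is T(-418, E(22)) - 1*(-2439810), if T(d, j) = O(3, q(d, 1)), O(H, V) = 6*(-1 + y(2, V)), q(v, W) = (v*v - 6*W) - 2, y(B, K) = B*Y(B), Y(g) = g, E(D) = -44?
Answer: 2439828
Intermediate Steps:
y(B, K) = B**2 (y(B, K) = B*B = B**2)
q(v, W) = -2 + v**2 - 6*W (q(v, W) = (v**2 - 6*W) - 2 = -2 + v**2 - 6*W)
O(H, V) = 18 (O(H, V) = 6*(-1 + 2**2) = 6*(-1 + 4) = 6*3 = 18)
T(d, j) = 18
T(-418, E(22)) - 1*(-2439810) = 18 - 1*(-2439810) = 18 + 2439810 = 2439828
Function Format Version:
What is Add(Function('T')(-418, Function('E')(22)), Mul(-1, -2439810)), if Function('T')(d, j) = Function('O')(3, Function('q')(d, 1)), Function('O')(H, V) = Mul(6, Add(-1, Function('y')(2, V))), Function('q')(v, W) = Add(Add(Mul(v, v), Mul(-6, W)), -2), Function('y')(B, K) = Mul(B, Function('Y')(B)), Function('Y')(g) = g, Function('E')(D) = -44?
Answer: 2439828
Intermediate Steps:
Function('y')(B, K) = Pow(B, 2) (Function('y')(B, K) = Mul(B, B) = Pow(B, 2))
Function('q')(v, W) = Add(-2, Pow(v, 2), Mul(-6, W)) (Function('q')(v, W) = Add(Add(Pow(v, 2), Mul(-6, W)), -2) = Add(-2, Pow(v, 2), Mul(-6, W)))
Function('O')(H, V) = 18 (Function('O')(H, V) = Mul(6, Add(-1, Pow(2, 2))) = Mul(6, Add(-1, 4)) = Mul(6, 3) = 18)
Function('T')(d, j) = 18
Add(Function('T')(-418, Function('E')(22)), Mul(-1, -2439810)) = Add(18, Mul(-1, -2439810)) = Add(18, 2439810) = 2439828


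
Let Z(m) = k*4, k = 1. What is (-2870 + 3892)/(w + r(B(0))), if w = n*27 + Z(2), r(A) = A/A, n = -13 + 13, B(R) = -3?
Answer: 1022/5 ≈ 204.40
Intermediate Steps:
n = 0
Z(m) = 4 (Z(m) = 1*4 = 4)
r(A) = 1
w = 4 (w = 0*27 + 4 = 0 + 4 = 4)
(-2870 + 3892)/(w + r(B(0))) = (-2870 + 3892)/(4 + 1) = 1022/5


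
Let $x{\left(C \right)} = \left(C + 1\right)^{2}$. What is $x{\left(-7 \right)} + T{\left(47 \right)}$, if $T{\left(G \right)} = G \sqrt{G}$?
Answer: $36 + 47 \sqrt{47} \approx 358.22$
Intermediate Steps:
$x{\left(C \right)} = \left(1 + C\right)^{2}$
$T{\left(G \right)} = G^{\frac{3}{2}}$
$x{\left(-7 \right)} + T{\left(47 \right)} = \left(1 - 7\right)^{2} + 47^{\frac{3}{2}} = \left(-6\right)^{2} + 47 \sqrt{47} = 36 + 47 \sqrt{47}$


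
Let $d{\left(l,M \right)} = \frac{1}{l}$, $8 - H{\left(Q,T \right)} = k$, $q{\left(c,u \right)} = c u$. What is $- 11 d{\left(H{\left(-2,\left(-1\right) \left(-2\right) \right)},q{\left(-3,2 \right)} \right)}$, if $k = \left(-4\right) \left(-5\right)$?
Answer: $\frac{11}{12} \approx 0.91667$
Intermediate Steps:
$k = 20$
$H{\left(Q,T \right)} = -12$ ($H{\left(Q,T \right)} = 8 - 20 = -12$)
$- 11 d{\left(H{\left(-2,\left(-1\right) \left(-2\right) \right)},q{\left(-3,2 \right)} \right)} = - \frac{11}{-12} = \left(-11\right) \left(- \frac{1}{12}\right) = \frac{11}{12}$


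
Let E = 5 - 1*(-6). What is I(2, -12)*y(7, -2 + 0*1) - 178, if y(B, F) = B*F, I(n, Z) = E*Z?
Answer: 1670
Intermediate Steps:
E = 11 (E = 5 + 6 = 11)
I(n, Z) = 11*Z
I(2, -12)*y(7, -2 + 0*1) - 178 = (11*(-12))*(7*(-2 + 0*1)) - 178 = -924*(-2 + 0) - 178 = -924*(-2) - 178 = -132*(-14) - 178 = 1848 - 178 = 1670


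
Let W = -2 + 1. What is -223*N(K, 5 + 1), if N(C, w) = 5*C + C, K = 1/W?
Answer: 1338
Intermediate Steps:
W = -1
K = -1 (K = 1/(-1) = -1)
N(C, w) = 6*C
-223*N(K, 5 + 1) = -1338*(-1) = -223*(-6) = 1338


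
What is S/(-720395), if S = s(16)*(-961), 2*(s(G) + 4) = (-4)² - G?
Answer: -3844/720395 ≈ -0.0053360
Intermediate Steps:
s(G) = 4 - G/2 (s(G) = -4 + ((-4)² - G)/2 = -4 + (16 - G)/2 = -4 + (8 - G/2) = 4 - G/2)
S = 3844 (S = (4 - ½*16)*(-961) = (4 - 8)*(-961) = -4*(-961) = 3844)
S/(-720395) = 3844/(-720395) = 3844*(-1/720395) = -3844/720395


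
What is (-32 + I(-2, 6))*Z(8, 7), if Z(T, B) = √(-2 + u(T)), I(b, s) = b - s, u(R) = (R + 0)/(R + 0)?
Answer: -40*I ≈ -40.0*I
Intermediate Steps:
u(R) = 1 (u(R) = R/R = 1)
Z(T, B) = I (Z(T, B) = √(-2 + 1) = √(-1) = I)
(-32 + I(-2, 6))*Z(8, 7) = (-32 + (-2 - 1*6))*I = (-32 + (-2 - 6))*I = (-32 - 8)*I = -40*I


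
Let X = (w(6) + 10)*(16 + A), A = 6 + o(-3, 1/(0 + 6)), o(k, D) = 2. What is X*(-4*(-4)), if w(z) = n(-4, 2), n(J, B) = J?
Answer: 2304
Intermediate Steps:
w(z) = -4
A = 8 (A = 6 + 2 = 8)
X = 144 (X = (-4 + 10)*(16 + 8) = 6*24 = 144)
X*(-4*(-4)) = 144*(-4*(-4)) = 144*16 = 2304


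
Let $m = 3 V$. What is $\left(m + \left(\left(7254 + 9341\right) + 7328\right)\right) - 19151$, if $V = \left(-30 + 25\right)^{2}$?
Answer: $4847$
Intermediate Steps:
$V = 25$ ($V = \left(-5\right)^{2} = 25$)
$m = 75$ ($m = 3 \cdot 25 = 75$)
$\left(m + \left(\left(7254 + 9341\right) + 7328\right)\right) - 19151 = \left(75 + \left(\left(7254 + 9341\right) + 7328\right)\right) - 19151 = \left(75 + \left(16595 + 7328\right)\right) - 19151 = \left(75 + 23923\right) - 19151 = 23998 - 19151 = 4847$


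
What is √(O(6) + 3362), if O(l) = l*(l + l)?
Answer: √3434 ≈ 58.600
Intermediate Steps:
O(l) = 2*l² (O(l) = l*(2*l) = 2*l²)
√(O(6) + 3362) = √(2*6² + 3362) = √(2*36 + 3362) = √(72 + 3362) = √3434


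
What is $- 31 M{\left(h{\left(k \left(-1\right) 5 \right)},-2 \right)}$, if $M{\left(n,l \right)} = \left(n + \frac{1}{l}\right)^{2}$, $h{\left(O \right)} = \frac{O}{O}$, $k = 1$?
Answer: $- \frac{31}{4} \approx -7.75$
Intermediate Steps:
$h{\left(O \right)} = 1$
$- 31 M{\left(h{\left(k \left(-1\right) 5 \right)},-2 \right)} = - 31 \frac{\left(1 - 2\right)^{2}}{4} = - 31 \frac{\left(-1\right)^{2}}{4} = - 31 \cdot \frac{1}{4} \cdot 1 = \left(-31\right) \frac{1}{4} = - \frac{31}{4}$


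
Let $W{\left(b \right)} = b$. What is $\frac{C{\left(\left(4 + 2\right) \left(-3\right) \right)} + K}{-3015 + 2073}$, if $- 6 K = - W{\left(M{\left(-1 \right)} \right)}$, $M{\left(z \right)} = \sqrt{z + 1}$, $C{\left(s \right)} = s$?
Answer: $\frac{3}{157} \approx 0.019108$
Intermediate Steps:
$M{\left(z \right)} = \sqrt{1 + z}$
$K = 0$ ($K = - \frac{\left(-1\right) \sqrt{1 - 1}}{6} = - \frac{\left(-1\right) \sqrt{0}}{6} = - \frac{\left(-1\right) 0}{6} = \left(- \frac{1}{6}\right) 0 = 0$)
$\frac{C{\left(\left(4 + 2\right) \left(-3\right) \right)} + K}{-3015 + 2073} = \frac{\left(4 + 2\right) \left(-3\right) + 0}{-3015 + 2073} = \frac{6 \left(-3\right) + 0}{-942} = \left(-18 + 0\right) \left(- \frac{1}{942}\right) = \left(-18\right) \left(- \frac{1}{942}\right) = \frac{3}{157}$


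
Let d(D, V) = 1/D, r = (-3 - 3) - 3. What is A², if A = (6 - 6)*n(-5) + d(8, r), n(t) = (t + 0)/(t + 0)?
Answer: 1/64 ≈ 0.015625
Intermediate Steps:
r = -9 (r = -6 - 3 = -9)
n(t) = 1 (n(t) = t/t = 1)
A = ⅛ (A = (6 - 6)*1 + 1/8 = 0*1 + ⅛ = 0 + ⅛ = ⅛ ≈ 0.12500)
A² = (⅛)² = 1/64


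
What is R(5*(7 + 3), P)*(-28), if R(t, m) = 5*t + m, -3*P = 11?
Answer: -20692/3 ≈ -6897.3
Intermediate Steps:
P = -11/3 (P = -1/3*11 = -11/3 ≈ -3.6667)
R(t, m) = m + 5*t
R(5*(7 + 3), P)*(-28) = (-11/3 + 5*(5*(7 + 3)))*(-28) = (-11/3 + 5*(5*10))*(-28) = (-11/3 + 5*50)*(-28) = (-11/3 + 250)*(-28) = (739/3)*(-28) = -20692/3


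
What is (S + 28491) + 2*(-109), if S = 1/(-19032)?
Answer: 538091735/19032 ≈ 28273.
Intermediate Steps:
S = -1/19032 ≈ -5.2543e-5
(S + 28491) + 2*(-109) = (-1/19032 + 28491) + 2*(-109) = 542240711/19032 - 218 = 538091735/19032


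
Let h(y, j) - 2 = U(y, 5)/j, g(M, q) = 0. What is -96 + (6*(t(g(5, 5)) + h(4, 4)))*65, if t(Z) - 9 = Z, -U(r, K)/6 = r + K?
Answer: -1071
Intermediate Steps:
U(r, K) = -6*K - 6*r (U(r, K) = -6*(r + K) = -6*(K + r) = -6*K - 6*r)
t(Z) = 9 + Z
h(y, j) = 2 + (-30 - 6*y)/j (h(y, j) = 2 + (-6*5 - 6*y)/j = 2 + (-30 - 6*y)/j)
-96 + (6*(t(g(5, 5)) + h(4, 4)))*65 = -96 + (6*((9 + 0) + 2*(-15 + 4 - 3*4)/4))*65 = -96 + (6*(9 + 2*(¼)*(-15 + 4 - 12)))*65 = -96 + (6*(9 + 2*(¼)*(-23)))*65 = -96 + (6*(9 - 23/2))*65 = -96 + (6*(-5/2))*65 = -96 - 15*65 = -96 - 975 = -1071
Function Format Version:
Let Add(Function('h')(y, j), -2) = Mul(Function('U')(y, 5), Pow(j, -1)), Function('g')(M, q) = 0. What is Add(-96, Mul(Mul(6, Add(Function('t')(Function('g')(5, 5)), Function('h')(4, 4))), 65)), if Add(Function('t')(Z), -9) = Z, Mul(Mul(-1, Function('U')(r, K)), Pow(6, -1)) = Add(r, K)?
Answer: -1071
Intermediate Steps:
Function('U')(r, K) = Add(Mul(-6, K), Mul(-6, r)) (Function('U')(r, K) = Mul(-6, Add(r, K)) = Mul(-6, Add(K, r)) = Add(Mul(-6, K), Mul(-6, r)))
Function('t')(Z) = Add(9, Z)
Function('h')(y, j) = Add(2, Mul(Pow(j, -1), Add(-30, Mul(-6, y)))) (Function('h')(y, j) = Add(2, Mul(Add(Mul(-6, 5), Mul(-6, y)), Pow(j, -1))) = Add(2, Mul(Add(-30, Mul(-6, y)), Pow(j, -1))) = Add(2, Mul(Pow(j, -1), Add(-30, Mul(-6, y)))))
Add(-96, Mul(Mul(6, Add(Function('t')(Function('g')(5, 5)), Function('h')(4, 4))), 65)) = Add(-96, Mul(Mul(6, Add(Add(9, 0), Mul(2, Pow(4, -1), Add(-15, 4, Mul(-3, 4))))), 65)) = Add(-96, Mul(Mul(6, Add(9, Mul(2, Rational(1, 4), Add(-15, 4, -12)))), 65)) = Add(-96, Mul(Mul(6, Add(9, Mul(2, Rational(1, 4), -23))), 65)) = Add(-96, Mul(Mul(6, Add(9, Rational(-23, 2))), 65)) = Add(-96, Mul(Mul(6, Rational(-5, 2)), 65)) = Add(-96, Mul(-15, 65)) = Add(-96, -975) = -1071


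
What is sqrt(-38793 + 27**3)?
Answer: 7*I*sqrt(390) ≈ 138.24*I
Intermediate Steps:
sqrt(-38793 + 27**3) = sqrt(-38793 + 19683) = sqrt(-19110) = 7*I*sqrt(390)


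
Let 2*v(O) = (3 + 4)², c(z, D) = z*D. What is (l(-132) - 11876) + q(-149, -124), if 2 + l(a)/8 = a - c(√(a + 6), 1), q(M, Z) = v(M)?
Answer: -25847/2 - 24*I*√14 ≈ -12924.0 - 89.8*I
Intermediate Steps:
c(z, D) = D*z
v(O) = 49/2 (v(O) = (3 + 4)²/2 = (½)*7² = (½)*49 = 49/2)
q(M, Z) = 49/2
l(a) = -16 - 8*√(6 + a) + 8*a (l(a) = -16 + 8*(a - √(a + 6)) = -16 + 8*(a - √(6 + a)) = -16 + (-8*√(6 + a) + 8*a) = -16 - 8*√(6 + a) + 8*a)
(l(-132) - 11876) + q(-149, -124) = ((-16 - 8*√(6 - 132) + 8*(-132)) - 11876) + 49/2 = ((-16 - 24*I*√14 - 1056) - 11876) + 49/2 = ((-1072 - 24*I*√14) - 11876) + 49/2 = (-12948 - 24*I*√14) + 49/2 = -25847/2 - 24*I*√14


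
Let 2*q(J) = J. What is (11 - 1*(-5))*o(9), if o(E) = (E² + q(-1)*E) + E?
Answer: 1368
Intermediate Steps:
q(J) = J/2
o(E) = E² + E/2 (o(E) = (E² + ((½)*(-1))*E) + E = (E² - E/2) + E = E² + E/2)
(11 - 1*(-5))*o(9) = (11 - 1*(-5))*(9*(½ + 9)) = (11 + 5)*(9*(19/2)) = 16*(171/2) = 1368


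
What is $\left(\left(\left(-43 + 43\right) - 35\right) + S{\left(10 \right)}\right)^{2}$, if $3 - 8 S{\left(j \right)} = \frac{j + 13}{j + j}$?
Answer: $\frac{30946969}{25600} \approx 1208.9$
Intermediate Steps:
$S{\left(j \right)} = \frac{3}{8} - \frac{13 + j}{16 j}$ ($S{\left(j \right)} = \frac{3}{8} - \frac{\left(j + 13\right) \frac{1}{j + j}}{8} = \frac{3}{8} - \frac{\left(13 + j\right) \frac{1}{2 j}}{8} = \frac{3}{8} - \frac{\frac{1}{2} \frac{1}{j} \left(13 + j\right)}{8} = \frac{3}{8} - \frac{13 + j}{16 j}$)
$\left(\left(\left(-43 + 43\right) - 35\right) + S{\left(10 \right)}\right)^{2} = \left(\left(\left(-43 + 43\right) - 35\right) + \frac{-13 + 5 \cdot 10}{16 \cdot 10}\right)^{2} = \left(\left(0 - 35\right) + \frac{1}{16} \cdot \frac{1}{10} \left(-13 + 50\right)\right)^{2} = \left(-35 + \frac{1}{16} \cdot \frac{1}{10} \cdot 37\right)^{2} = \left(-35 + \frac{37}{160}\right)^{2} = \left(- \frac{5563}{160}\right)^{2} = \frac{30946969}{25600}$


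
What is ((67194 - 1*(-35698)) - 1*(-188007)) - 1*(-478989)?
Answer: 769888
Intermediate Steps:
((67194 - 1*(-35698)) - 1*(-188007)) - 1*(-478989) = ((67194 + 35698) + 188007) + 478989 = (102892 + 188007) + 478989 = 290899 + 478989 = 769888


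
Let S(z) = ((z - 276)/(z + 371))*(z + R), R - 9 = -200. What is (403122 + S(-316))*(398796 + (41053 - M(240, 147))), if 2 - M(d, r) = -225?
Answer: 9879121399188/55 ≈ 1.7962e+11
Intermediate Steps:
R = -191 (R = 9 - 200 = -191)
M(d, r) = 227 (M(d, r) = 2 - 1*(-225) = 2 + 225 = 227)
S(z) = (-276 + z)*(-191 + z)/(371 + z) (S(z) = ((z - 276)/(z + 371))*(z - 191) = ((-276 + z)/(371 + z))*(-191 + z) = (-276 + z)*(-191 + z)/(371 + z))
(403122 + S(-316))*(398796 + (41053 - M(240, 147))) = (403122 + (52716 + (-316)² - 467*(-316))/(371 - 316))*(398796 + (41053 - 1*227)) = (403122 + (52716 + 99856 + 147572)/55)*(398796 + (41053 - 227)) = (403122 + (1/55)*300144)*(398796 + 40826) = (403122 + 300144/55)*439622 = (22471854/55)*439622 = 9879121399188/55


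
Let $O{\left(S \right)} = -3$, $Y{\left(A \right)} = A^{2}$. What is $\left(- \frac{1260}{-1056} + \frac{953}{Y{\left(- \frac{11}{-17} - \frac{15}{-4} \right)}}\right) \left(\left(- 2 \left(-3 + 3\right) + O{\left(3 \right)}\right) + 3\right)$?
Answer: $0$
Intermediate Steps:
$\left(- \frac{1260}{-1056} + \frac{953}{Y{\left(- \frac{11}{-17} - \frac{15}{-4} \right)}}\right) \left(\left(- 2 \left(-3 + 3\right) + O{\left(3 \right)}\right) + 3\right) = \left(- \frac{1260}{-1056} + \frac{953}{\left(- \frac{11}{-17} - \frac{15}{-4}\right)^{2}}\right) \left(\left(- 2 \left(-3 + 3\right) - 3\right) + 3\right) = \left(\left(-1260\right) \left(- \frac{1}{1056}\right) + \frac{953}{\left(\left(-11\right) \left(- \frac{1}{17}\right) - - \frac{15}{4}\right)^{2}}\right) \left(\left(\left(-2\right) 0 - 3\right) + 3\right) = \left(\frac{105}{88} + \frac{953}{\left(\frac{11}{17} + \frac{15}{4}\right)^{2}}\right) \left(\left(0 - 3\right) + 3\right) = \left(\frac{105}{88} + \frac{953}{\left(\frac{299}{68}\right)^{2}}\right) \left(-3 + 3\right) = \left(\frac{105}{88} + \frac{953}{\frac{89401}{4624}}\right) 0 = \left(\frac{105}{88} + 953 \cdot \frac{4624}{89401}\right) 0 = \left(\frac{105}{88} + \frac{4406672}{89401}\right) 0 = \frac{397174241}{7867288} \cdot 0 = 0$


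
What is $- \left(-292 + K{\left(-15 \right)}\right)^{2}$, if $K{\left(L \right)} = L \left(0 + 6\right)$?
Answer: $-145924$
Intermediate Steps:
$K{\left(L \right)} = 6 L$ ($K{\left(L \right)} = L 6 = 6 L$)
$- \left(-292 + K{\left(-15 \right)}\right)^{2} = - \left(-292 + 6 \left(-15\right)\right)^{2} = - \left(-292 - 90\right)^{2} = - \left(-382\right)^{2} = \left(-1\right) 145924 = -145924$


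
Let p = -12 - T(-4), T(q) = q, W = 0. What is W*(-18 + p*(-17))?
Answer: 0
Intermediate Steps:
p = -8 (p = -12 - 1*(-4) = -12 + 4 = -8)
W*(-18 + p*(-17)) = 0*(-18 - 8*(-17)) = 0*(-18 + 136) = 0*118 = 0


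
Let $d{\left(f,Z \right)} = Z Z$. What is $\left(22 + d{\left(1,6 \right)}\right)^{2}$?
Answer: $3364$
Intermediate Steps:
$d{\left(f,Z \right)} = Z^{2}$
$\left(22 + d{\left(1,6 \right)}\right)^{2} = \left(22 + 6^{2}\right)^{2} = \left(22 + 36\right)^{2} = 58^{2} = 3364$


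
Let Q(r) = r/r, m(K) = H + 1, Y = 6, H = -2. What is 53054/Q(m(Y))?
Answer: 53054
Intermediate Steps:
m(K) = -1 (m(K) = -2 + 1 = -1)
Q(r) = 1
53054/Q(m(Y)) = 53054/1 = 53054*1 = 53054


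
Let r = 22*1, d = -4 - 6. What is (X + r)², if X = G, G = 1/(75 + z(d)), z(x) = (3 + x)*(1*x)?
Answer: 10182481/21025 ≈ 484.30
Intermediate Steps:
d = -10
z(x) = x*(3 + x) (z(x) = (3 + x)*x = x*(3 + x))
r = 22
G = 1/145 (G = 1/(75 - 10*(3 - 10)) = 1/(75 - 10*(-7)) = 1/(75 + 70) = 1/145 ≈ 0.0068966)
X = 1/145 ≈ 0.0068966
(X + r)² = (1/145 + 22)² = (3191/145)² = 10182481/21025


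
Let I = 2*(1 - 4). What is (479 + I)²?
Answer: 223729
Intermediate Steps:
I = -6 (I = 2*(-3) = -6)
(479 + I)² = (479 - 6)² = 473² = 223729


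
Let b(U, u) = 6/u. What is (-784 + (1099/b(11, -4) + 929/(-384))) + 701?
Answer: -104715/128 ≈ -818.09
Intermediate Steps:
(-784 + (1099/b(11, -4) + 929/(-384))) + 701 = (-784 + (1099/((6/(-4))) + 929/(-384))) + 701 = (-784 + (1099/((6*(-¼))) + 929*(-1/384))) + 701 = (-784 + (1099/(-3/2) - 929/384)) + 701 = (-784 + (1099*(-⅔) - 929/384)) + 701 = (-784 + (-2198/3 - 929/384)) + 701 = (-784 - 94091/128) + 701 = -194443/128 + 701 = -104715/128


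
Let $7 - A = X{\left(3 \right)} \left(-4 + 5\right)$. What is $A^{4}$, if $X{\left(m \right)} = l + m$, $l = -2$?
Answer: $1296$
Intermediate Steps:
$X{\left(m \right)} = -2 + m$
$A = 6$ ($A = 7 - \left(-2 + 3\right) \left(-4 + 5\right) = 7 - 1 \cdot 1 = 7 - 1 = 6$)
$A^{4} = 6^{4} = 1296$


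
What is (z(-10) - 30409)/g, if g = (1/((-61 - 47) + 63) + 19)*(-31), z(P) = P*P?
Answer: 1363905/26474 ≈ 51.519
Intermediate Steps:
z(P) = P**2
g = -26474/45 (g = (1/(-108 + 63) + 19)*(-31) = (1/(-45) + 19)*(-31) = (-1/45 + 19)*(-31) = (854/45)*(-31) = -26474/45 ≈ -588.31)
(z(-10) - 30409)/g = ((-10)**2 - 30409)/(-26474/45) = (100 - 30409)*(-45/26474) = -30309*(-45/26474) = 1363905/26474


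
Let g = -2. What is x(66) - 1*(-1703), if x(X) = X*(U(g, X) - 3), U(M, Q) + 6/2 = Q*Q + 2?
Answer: 288935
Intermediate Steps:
U(M, Q) = -1 + Q**2 (U(M, Q) = -3 + (Q*Q + 2) = -3 + (Q**2 + 2) = -3 + (2 + Q**2) = -1 + Q**2)
x(X) = X*(-4 + X**2) (x(X) = X*((-1 + X**2) - 3) = X*(-4 + X**2))
x(66) - 1*(-1703) = 66*(-4 + 66**2) - 1*(-1703) = 66*(-4 + 4356) + 1703 = 66*4352 + 1703 = 287232 + 1703 = 288935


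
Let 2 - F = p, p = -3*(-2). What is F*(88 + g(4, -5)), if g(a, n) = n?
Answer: -332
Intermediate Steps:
p = 6
F = -4 (F = 2 - 1*6 = 2 - 6 = -4)
F*(88 + g(4, -5)) = -4*(88 - 5) = -4*83 = -332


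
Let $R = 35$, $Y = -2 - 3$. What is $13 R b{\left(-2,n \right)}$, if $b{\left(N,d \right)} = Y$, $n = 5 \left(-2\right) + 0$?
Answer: $-2275$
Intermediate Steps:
$n = -10$ ($n = -10 + 0 = -10$)
$Y = -5$ ($Y = -2 - 3 = -5$)
$b{\left(N,d \right)} = -5$
$13 R b{\left(-2,n \right)} = 13 \cdot 35 \left(-5\right) = 455 \left(-5\right) = -2275$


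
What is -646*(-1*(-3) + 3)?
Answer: -3876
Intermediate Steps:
-646*(-1*(-3) + 3) = -646*(3 + 3) = -646*6 = -3876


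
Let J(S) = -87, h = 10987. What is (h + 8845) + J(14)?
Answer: 19745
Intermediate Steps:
(h + 8845) + J(14) = (10987 + 8845) - 87 = 19832 - 87 = 19745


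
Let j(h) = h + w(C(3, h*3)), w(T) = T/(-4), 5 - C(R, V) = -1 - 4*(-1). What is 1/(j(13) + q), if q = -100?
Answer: -2/175 ≈ -0.011429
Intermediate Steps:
C(R, V) = 2 (C(R, V) = 5 - (-1 - 4*(-1)) = 5 - (-1 + 4) = 5 - 1*3 = 5 - 3 = 2)
w(T) = -T/4 (w(T) = T*(-¼) = -T/4)
j(h) = -½ + h (j(h) = h - ¼*2 = h - ½ = -½ + h)
1/(j(13) + q) = 1/((-½ + 13) - 100) = 1/(25/2 - 100) = 1/(-175/2) = -2/175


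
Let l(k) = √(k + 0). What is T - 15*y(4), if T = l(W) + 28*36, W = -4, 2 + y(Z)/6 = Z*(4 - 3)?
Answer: 828 + 2*I ≈ 828.0 + 2.0*I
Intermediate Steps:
y(Z) = -12 + 6*Z (y(Z) = -12 + 6*(Z*(4 - 3)) = -12 + 6*(Z*1) = -12 + 6*Z)
l(k) = √k
T = 1008 + 2*I (T = √(-4) + 28*36 = 2*I + 1008 = 1008 + 2*I ≈ 1008.0 + 2.0*I)
T - 15*y(4) = (1008 + 2*I) - 15*(-12 + 6*4) = (1008 + 2*I) - 15*(-12 + 24) = (1008 + 2*I) - 15*12 = (1008 + 2*I) - 180 = 828 + 2*I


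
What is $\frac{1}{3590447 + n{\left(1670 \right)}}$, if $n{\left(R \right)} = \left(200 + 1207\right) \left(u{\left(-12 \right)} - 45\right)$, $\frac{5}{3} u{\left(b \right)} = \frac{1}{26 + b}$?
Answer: $\frac{10}{35271923} \approx 2.8351 \cdot 10^{-7}$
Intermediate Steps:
$u{\left(b \right)} = \frac{3}{5 \left(26 + b\right)}$
$n{\left(R \right)} = - \frac{632547}{10}$ ($n{\left(R \right)} = \left(200 + 1207\right) \left(\frac{3}{5 \left(26 - 12\right)} - 45\right) = 1407 \left(\frac{3}{5 \cdot 14} - 45\right) = 1407 \left(\frac{3}{5} \cdot \frac{1}{14} - 45\right) = 1407 \left(\frac{3}{70} - 45\right) = 1407 \left(- \frac{3147}{70}\right) = - \frac{632547}{10}$)
$\frac{1}{3590447 + n{\left(1670 \right)}} = \frac{1}{3590447 - \frac{632547}{10}} = \frac{1}{\frac{35271923}{10}} = \frac{10}{35271923}$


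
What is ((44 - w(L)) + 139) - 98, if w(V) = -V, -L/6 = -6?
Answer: 121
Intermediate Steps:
L = 36 (L = -6*(-6) = 36)
((44 - w(L)) + 139) - 98 = ((44 - (-1)*36) + 139) - 98 = ((44 - 1*(-36)) + 139) - 98 = ((44 + 36) + 139) - 98 = (80 + 139) - 98 = 219 - 98 = 121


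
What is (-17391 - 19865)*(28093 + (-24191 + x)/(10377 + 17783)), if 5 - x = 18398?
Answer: -460493646309/440 ≈ -1.0466e+9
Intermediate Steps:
x = -18393 (x = 5 - 1*18398 = 5 - 18398 = -18393)
(-17391 - 19865)*(28093 + (-24191 + x)/(10377 + 17783)) = (-17391 - 19865)*(28093 + (-24191 - 18393)/(10377 + 17783)) = -37256*(28093 - 42584/28160) = -37256*(28093 - 42584*1/28160) = -37256*(28093 - 5323/3520) = -37256*98882037/3520 = -460493646309/440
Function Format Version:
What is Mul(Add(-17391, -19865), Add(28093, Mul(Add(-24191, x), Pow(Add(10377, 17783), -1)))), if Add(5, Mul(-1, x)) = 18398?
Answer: Rational(-460493646309, 440) ≈ -1.0466e+9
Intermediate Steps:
x = -18393 (x = Add(5, Mul(-1, 18398)) = Add(5, -18398) = -18393)
Mul(Add(-17391, -19865), Add(28093, Mul(Add(-24191, x), Pow(Add(10377, 17783), -1)))) = Mul(Add(-17391, -19865), Add(28093, Mul(Add(-24191, -18393), Pow(Add(10377, 17783), -1)))) = Mul(-37256, Add(28093, Mul(-42584, Pow(28160, -1)))) = Mul(-37256, Add(28093, Mul(-42584, Rational(1, 28160)))) = Mul(-37256, Add(28093, Rational(-5323, 3520))) = Mul(-37256, Rational(98882037, 3520)) = Rational(-460493646309, 440)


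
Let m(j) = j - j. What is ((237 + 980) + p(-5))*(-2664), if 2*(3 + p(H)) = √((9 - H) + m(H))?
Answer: -3234096 - 1332*√14 ≈ -3.2391e+6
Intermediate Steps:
m(j) = 0
p(H) = -3 + √(9 - H)/2 (p(H) = -3 + √((9 - H) + 0)/2 = -3 + √(9 - H)/2)
((237 + 980) + p(-5))*(-2664) = ((237 + 980) + (-3 + √(9 - 1*(-5))/2))*(-2664) = (1217 + (-3 + √(9 + 5)/2))*(-2664) = (1217 + (-3 + √14/2))*(-2664) = (1214 + √14/2)*(-2664) = -3234096 - 1332*√14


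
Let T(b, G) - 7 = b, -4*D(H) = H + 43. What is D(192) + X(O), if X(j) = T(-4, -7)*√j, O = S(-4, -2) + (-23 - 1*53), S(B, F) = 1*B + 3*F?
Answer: -235/4 + 3*I*√86 ≈ -58.75 + 27.821*I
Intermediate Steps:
D(H) = -43/4 - H/4 (D(H) = -(H + 43)/4 = -(43 + H)/4 = -43/4 - H/4)
T(b, G) = 7 + b
S(B, F) = B + 3*F
O = -86 (O = (-4 + 3*(-2)) + (-23 - 1*53) = (-4 - 6) + (-23 - 53) = -10 - 76 = -86)
X(j) = 3*√j (X(j) = (7 - 4)*√j = 3*√j)
D(192) + X(O) = (-43/4 - ¼*192) + 3*√(-86) = (-43/4 - 48) + 3*(I*√86) = -235/4 + 3*I*√86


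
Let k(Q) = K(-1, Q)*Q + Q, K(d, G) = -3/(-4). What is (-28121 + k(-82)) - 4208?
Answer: -64945/2 ≈ -32473.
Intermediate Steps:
K(d, G) = 3/4 (K(d, G) = -3*(-1/4) = 3/4)
k(Q) = 7*Q/4 (k(Q) = 3*Q/4 + Q = 7*Q/4)
(-28121 + k(-82)) - 4208 = (-28121 + (7/4)*(-82)) - 4208 = (-28121 - 287/2) - 4208 = -56529/2 - 4208 = -64945/2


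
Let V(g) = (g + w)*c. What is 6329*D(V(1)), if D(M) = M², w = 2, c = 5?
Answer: 1424025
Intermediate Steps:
V(g) = 10 + 5*g (V(g) = (g + 2)*5 = (2 + g)*5 = 10 + 5*g)
6329*D(V(1)) = 6329*(10 + 5*1)² = 6329*(10 + 5)² = 6329*15² = 6329*225 = 1424025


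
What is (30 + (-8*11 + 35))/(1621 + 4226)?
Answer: -23/5847 ≈ -0.0039336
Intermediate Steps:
(30 + (-8*11 + 35))/(1621 + 4226) = (30 + (-88 + 35))/5847 = (30 - 53)*(1/5847) = -23*1/5847 = -23/5847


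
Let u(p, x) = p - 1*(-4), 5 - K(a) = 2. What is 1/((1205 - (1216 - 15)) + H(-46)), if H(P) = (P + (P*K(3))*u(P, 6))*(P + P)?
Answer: -1/528996 ≈ -1.8904e-6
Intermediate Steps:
K(a) = 3 (K(a) = 5 - 1*2 = 5 - 2 = 3)
u(p, x) = 4 + p (u(p, x) = p + 4 = 4 + p)
H(P) = 2*P*(P + 3*P*(4 + P)) (H(P) = (P + (P*3)*(4 + P))*(P + P) = (P + (3*P)*(4 + P))*(2*P) = (P + 3*P*(4 + P))*(2*P) = 2*P*(P + 3*P*(4 + P)))
1/((1205 - (1216 - 15)) + H(-46)) = 1/((1205 - (1216 - 15)) + (-46)²*(26 + 6*(-46))) = 1/((1205 - 1*1201) + 2116*(26 - 276)) = 1/((1205 - 1201) + 2116*(-250)) = 1/(4 - 529000) = 1/(-528996) = -1/528996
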